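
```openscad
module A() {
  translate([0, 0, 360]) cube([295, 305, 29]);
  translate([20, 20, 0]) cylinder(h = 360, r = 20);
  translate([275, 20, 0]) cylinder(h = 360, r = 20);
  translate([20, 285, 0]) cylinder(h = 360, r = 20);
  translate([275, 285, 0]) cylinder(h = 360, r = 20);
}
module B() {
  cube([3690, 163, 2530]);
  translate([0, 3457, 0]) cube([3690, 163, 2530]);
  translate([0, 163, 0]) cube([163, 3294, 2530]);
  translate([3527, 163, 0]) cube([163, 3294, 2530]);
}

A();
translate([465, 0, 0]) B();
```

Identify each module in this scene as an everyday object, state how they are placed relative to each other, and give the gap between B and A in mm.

The house frame's nearest face is 170 mm from the stool's +x face.

A is a stool. B is a house frame. The house frame is on the floor beside the stool on its +x side. The gap between the house frame and the stool is 170 mm.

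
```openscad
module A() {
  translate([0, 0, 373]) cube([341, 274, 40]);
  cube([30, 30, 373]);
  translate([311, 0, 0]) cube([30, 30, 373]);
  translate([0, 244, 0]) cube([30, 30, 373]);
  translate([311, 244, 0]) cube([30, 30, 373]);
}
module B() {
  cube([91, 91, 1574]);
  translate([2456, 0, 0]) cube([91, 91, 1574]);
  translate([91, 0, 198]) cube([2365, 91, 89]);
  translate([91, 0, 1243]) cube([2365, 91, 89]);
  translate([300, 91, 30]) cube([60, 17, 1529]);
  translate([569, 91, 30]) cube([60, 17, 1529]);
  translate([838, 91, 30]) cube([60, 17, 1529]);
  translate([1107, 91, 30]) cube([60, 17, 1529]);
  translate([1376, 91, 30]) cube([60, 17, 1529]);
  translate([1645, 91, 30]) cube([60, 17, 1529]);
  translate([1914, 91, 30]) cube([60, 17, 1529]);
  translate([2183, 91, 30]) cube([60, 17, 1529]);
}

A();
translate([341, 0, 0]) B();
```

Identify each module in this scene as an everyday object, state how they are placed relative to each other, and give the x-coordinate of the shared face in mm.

A is a stool. B is a fence section. The fence section is against the stool's +x side, with their −y faces flush. The x-coordinate of the shared face is 341 mm.

The stool's +x face and the fence section's −x face are both at x = 341 mm.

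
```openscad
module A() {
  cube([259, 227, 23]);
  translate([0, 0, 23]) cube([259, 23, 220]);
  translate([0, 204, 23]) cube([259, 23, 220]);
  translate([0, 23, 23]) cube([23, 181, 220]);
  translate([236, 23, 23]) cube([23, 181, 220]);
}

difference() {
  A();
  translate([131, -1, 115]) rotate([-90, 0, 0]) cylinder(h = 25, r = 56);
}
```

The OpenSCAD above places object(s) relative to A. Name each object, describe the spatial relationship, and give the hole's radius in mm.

The subtracted cylinder has r = 56 mm.

A is an open box. The open box has a circular hole through its front wall. The hole's radius is 56 mm.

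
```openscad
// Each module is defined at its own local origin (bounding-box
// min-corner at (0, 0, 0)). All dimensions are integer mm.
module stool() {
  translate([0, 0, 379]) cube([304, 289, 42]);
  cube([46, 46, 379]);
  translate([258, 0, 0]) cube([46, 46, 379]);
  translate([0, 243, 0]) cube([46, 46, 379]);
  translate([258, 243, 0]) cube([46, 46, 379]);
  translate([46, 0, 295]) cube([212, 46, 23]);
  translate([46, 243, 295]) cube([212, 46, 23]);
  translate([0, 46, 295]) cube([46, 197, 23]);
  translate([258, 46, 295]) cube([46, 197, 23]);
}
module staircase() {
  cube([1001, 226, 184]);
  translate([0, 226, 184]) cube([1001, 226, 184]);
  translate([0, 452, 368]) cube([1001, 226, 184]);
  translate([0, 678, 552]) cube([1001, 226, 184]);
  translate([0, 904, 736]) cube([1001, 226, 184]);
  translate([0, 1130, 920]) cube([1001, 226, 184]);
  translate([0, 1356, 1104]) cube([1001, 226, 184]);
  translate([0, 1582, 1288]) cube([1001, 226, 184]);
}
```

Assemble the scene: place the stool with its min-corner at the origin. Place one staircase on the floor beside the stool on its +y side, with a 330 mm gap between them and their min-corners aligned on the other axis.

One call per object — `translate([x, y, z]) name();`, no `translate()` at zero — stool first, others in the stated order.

stool();
translate([0, 619, 0]) staircase();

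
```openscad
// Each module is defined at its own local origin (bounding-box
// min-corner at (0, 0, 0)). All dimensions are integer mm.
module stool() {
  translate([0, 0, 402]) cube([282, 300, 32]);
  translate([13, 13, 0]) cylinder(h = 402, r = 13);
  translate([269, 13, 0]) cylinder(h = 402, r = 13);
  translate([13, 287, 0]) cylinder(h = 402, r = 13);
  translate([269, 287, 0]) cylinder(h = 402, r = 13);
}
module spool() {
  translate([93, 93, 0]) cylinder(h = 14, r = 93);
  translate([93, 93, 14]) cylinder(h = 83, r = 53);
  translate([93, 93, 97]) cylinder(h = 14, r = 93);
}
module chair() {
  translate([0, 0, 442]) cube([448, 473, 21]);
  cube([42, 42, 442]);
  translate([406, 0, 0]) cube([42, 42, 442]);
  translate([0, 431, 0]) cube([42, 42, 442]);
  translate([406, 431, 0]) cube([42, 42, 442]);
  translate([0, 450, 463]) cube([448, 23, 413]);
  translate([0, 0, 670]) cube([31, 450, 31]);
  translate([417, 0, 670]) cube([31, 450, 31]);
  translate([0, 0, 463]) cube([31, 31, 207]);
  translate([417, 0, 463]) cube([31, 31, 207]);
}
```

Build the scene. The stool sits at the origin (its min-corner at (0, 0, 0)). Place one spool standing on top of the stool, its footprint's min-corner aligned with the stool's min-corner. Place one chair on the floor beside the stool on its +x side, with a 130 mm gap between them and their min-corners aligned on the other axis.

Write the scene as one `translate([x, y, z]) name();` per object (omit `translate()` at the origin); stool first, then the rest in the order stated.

stool();
translate([0, 0, 434]) spool();
translate([412, 0, 0]) chair();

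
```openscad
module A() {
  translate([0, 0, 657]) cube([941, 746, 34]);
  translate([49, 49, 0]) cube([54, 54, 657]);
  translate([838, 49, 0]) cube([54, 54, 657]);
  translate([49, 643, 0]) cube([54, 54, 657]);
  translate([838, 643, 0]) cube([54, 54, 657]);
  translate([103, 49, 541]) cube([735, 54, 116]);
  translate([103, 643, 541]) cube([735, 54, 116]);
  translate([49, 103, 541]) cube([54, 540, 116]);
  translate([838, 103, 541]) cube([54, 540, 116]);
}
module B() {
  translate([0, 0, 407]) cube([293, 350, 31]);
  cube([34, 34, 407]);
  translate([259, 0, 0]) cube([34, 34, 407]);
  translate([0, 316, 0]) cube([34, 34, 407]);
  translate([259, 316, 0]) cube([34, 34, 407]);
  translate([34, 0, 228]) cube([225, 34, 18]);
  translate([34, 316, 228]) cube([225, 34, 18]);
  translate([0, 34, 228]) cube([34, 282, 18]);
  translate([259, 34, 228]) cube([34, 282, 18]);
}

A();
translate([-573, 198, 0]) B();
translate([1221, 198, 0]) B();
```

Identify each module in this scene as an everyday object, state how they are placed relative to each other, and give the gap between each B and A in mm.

Each stool's nearest face is 280 mm from the table's bounding box.

A is a table. B is a stool. Two stools sit around the table at the −x, +x sides. The gap between each stool and the table is 280 mm.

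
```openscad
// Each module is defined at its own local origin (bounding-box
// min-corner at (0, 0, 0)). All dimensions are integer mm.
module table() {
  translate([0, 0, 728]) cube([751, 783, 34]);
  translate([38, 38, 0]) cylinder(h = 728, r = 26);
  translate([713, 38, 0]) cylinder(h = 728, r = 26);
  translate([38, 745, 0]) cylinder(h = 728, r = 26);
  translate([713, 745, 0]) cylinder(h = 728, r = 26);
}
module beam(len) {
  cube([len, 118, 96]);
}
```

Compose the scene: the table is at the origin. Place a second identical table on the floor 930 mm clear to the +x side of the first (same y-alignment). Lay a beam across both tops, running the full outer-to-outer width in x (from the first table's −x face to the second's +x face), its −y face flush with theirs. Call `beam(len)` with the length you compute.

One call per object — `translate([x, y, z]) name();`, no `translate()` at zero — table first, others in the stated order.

table();
translate([1681, 0, 0]) table();
translate([0, 0, 762]) beam(2432);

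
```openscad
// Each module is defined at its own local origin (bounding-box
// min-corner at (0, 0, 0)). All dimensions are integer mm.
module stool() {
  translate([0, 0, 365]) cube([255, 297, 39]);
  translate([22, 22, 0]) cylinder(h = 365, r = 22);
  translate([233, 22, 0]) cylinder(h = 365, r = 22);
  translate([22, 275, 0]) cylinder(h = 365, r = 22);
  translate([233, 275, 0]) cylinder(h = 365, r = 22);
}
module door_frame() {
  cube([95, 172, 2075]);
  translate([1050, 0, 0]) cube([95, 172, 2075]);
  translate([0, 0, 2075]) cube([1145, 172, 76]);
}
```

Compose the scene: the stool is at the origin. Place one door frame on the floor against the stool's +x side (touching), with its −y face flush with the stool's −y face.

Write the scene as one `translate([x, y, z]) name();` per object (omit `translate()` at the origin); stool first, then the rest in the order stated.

stool();
translate([255, 0, 0]) door_frame();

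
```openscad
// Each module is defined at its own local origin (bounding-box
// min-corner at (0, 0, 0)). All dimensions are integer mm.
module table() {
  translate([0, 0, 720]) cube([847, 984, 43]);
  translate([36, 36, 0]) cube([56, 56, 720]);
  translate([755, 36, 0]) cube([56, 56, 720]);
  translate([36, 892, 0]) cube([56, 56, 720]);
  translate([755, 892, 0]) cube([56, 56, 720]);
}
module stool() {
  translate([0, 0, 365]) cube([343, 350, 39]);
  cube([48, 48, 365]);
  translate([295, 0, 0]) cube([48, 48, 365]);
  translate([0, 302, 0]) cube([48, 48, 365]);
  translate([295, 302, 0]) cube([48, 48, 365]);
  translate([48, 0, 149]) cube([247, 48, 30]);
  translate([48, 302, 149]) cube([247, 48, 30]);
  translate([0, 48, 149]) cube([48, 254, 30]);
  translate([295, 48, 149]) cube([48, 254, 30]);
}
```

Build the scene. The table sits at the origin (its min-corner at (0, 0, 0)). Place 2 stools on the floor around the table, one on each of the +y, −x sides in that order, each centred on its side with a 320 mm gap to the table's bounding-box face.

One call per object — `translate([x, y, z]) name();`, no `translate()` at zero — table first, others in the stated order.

table();
translate([252, 1304, 0]) stool();
translate([-663, 317, 0]) stool();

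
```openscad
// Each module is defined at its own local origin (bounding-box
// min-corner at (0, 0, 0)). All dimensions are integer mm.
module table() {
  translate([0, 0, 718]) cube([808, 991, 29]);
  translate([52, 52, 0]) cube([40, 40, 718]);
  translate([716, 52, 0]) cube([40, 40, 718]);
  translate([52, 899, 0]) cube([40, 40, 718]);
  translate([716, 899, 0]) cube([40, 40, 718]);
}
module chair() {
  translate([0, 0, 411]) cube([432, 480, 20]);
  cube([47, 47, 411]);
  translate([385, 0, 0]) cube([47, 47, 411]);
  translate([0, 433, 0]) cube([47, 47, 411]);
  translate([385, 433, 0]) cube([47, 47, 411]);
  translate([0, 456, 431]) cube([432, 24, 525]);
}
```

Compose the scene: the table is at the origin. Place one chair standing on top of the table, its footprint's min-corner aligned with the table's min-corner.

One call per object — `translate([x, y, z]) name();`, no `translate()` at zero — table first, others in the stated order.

table();
translate([0, 0, 747]) chair();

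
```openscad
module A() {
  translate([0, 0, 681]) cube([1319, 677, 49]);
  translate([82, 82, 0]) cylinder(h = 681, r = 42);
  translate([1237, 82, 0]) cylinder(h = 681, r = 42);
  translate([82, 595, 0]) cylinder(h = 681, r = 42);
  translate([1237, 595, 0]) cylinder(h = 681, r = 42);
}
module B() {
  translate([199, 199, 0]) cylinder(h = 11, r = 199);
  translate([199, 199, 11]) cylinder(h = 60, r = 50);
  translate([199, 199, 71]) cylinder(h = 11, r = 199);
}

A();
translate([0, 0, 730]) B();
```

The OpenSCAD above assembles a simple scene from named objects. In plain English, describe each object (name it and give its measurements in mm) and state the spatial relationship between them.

A is a table: top 1319 mm (x) × 677 mm (y), 49 mm thick, upper face at z = 730 mm, on four round legs of 84 mm diameter, each leg's bounding box inset 40 mm from the nearest pair of top edges, running from z = 0 to the bottom of the top.

B is a spool: two coaxial disc flanges of radius 199 mm and thickness 11 mm, joined by a core cylinder of radius 50 mm and height 60 mm. The lower flange rests on z = 0 and the three cylinders share a vertical axis.

The spool is on top of the table.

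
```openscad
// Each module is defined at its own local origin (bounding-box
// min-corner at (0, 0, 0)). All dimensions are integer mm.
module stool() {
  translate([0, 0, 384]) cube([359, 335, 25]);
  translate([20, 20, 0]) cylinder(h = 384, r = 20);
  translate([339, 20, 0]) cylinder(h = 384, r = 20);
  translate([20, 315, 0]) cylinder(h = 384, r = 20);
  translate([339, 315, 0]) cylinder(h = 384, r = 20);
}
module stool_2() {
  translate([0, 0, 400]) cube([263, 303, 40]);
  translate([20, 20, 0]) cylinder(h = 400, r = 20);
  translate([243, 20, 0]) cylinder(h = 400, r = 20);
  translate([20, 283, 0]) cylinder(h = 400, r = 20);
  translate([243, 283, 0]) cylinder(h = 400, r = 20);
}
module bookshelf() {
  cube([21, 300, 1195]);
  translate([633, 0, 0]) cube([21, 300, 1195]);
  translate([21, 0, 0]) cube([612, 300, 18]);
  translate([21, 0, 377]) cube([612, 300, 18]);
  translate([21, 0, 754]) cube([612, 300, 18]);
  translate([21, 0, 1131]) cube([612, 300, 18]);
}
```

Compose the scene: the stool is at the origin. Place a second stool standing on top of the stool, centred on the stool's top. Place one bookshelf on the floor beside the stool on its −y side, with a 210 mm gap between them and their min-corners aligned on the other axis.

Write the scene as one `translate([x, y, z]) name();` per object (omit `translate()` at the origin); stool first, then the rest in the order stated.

stool();
translate([48, 16, 409]) stool_2();
translate([0, -510, 0]) bookshelf();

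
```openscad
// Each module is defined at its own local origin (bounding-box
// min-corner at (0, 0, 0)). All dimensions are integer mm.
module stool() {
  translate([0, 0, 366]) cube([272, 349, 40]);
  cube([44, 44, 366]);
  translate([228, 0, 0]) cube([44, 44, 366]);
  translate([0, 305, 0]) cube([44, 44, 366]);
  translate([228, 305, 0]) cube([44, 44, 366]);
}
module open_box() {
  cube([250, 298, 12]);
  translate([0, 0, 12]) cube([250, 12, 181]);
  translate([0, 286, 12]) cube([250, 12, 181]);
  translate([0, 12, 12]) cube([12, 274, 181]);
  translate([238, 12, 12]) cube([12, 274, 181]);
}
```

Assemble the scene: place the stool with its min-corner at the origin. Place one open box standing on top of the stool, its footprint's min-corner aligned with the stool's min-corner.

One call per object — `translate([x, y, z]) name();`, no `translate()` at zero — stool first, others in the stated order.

stool();
translate([0, 0, 406]) open_box();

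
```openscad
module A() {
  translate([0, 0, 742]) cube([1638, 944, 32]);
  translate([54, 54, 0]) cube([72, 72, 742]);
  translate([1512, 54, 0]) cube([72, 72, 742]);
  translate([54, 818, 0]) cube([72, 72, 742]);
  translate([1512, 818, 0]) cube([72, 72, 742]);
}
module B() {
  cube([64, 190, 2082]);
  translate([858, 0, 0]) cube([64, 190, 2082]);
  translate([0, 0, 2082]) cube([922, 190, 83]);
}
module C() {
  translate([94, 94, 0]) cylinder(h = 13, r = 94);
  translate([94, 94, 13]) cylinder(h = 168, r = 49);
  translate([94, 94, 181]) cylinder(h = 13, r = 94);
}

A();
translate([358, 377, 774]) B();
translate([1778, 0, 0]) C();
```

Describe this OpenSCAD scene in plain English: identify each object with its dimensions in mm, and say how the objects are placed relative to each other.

A is a table with a 1638×944 mm rectangular top, 32 mm thick, top surface at z = 774 mm, supported by four 72×72 mm square legs, each inset 54 mm from the nearest pair of top edges, running from the floor.

B is a rectangular door frame: two vertical jambs of 64×190 mm section, 2082 mm tall, with a clear opening 794 mm wide between their inner faces. A header 83 mm tall and 190 mm deep lies on top of the jambs and spans the full outside width.

C is a spool: two coaxial disc flanges of radius 94 mm and thickness 13 mm, joined by a core cylinder of radius 49 mm and height 168 mm. The lower flange rests on z = 0 and the three cylinders share a vertical axis.

The door frame is on top of the table, centred. The spool is on the floor beside the table on its +x side.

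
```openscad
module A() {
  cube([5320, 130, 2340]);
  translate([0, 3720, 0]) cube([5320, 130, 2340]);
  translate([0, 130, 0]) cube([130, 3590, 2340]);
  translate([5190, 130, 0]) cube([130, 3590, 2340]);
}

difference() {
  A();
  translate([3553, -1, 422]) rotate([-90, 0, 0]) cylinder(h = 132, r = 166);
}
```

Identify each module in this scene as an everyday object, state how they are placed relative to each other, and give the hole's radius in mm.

A is a house frame. The house frame has a circular hole through its front wall. The hole's radius is 166 mm.

The subtracted cylinder has r = 166 mm.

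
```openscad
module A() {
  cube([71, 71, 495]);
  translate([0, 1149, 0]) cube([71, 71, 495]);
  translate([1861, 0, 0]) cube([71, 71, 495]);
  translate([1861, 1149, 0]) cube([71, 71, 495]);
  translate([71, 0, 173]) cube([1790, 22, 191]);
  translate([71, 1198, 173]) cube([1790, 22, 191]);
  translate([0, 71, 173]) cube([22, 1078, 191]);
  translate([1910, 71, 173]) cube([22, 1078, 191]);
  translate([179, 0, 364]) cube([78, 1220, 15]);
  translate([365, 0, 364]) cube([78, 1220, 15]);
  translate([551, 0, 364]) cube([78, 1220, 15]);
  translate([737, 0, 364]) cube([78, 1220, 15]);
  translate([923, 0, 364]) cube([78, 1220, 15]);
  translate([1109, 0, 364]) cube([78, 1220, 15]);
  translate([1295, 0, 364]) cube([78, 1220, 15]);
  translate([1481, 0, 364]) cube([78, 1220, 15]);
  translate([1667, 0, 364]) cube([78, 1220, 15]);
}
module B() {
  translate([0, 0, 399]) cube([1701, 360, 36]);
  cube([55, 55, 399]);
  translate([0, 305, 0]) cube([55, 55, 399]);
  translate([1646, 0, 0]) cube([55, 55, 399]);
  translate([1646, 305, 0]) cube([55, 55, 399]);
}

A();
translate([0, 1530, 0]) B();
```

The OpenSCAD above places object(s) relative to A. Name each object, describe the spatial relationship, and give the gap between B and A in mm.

A is a bed frame. B is a bench. The bench is on the floor beside the bed frame on its +y side. The gap between the bench and the bed frame is 310 mm.

The bench's nearest face is 310 mm from the bed frame's +y face.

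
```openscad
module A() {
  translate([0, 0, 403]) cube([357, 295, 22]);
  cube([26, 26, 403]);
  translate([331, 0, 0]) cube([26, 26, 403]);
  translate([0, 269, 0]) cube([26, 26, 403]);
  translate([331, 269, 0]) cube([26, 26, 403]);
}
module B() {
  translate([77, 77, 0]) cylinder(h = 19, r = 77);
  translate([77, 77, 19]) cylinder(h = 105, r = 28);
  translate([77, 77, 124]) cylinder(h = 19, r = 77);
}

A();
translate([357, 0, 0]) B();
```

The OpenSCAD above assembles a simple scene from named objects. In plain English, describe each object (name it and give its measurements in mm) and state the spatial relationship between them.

A is a simple wooden stool: a rectangular seat 357 mm (x) by 295 mm (y), 22 mm thick, top face at z = 425 mm, on four square legs, each 26×26 mm in cross-section. The legs rest on z = 0, each flush with a corner of the seat.

B is a spool: two coaxial disc flanges of radius 77 mm and thickness 19 mm, joined by a core cylinder of radius 28 mm and height 105 mm. The lower flange rests on z = 0 and the three cylinders share a vertical axis.

The spool is against the stool's +x side, with their −y faces flush.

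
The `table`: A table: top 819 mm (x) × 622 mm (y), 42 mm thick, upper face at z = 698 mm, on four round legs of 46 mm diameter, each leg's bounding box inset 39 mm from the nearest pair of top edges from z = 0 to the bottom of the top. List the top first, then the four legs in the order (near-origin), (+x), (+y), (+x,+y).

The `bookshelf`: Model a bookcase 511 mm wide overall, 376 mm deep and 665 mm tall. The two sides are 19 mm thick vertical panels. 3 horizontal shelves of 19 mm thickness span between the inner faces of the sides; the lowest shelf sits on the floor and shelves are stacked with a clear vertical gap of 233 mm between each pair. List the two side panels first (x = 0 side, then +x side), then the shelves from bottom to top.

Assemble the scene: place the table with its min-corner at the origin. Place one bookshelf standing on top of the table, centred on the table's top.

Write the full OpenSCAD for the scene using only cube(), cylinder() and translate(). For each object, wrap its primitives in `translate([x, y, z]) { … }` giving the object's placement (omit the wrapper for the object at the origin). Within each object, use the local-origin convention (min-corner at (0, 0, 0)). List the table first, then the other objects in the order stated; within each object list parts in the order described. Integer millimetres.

translate([0, 0, 656]) cube([819, 622, 42]);
translate([62, 62, 0]) cylinder(h = 656, r = 23);
translate([757, 62, 0]) cylinder(h = 656, r = 23);
translate([62, 560, 0]) cylinder(h = 656, r = 23);
translate([757, 560, 0]) cylinder(h = 656, r = 23);
translate([154, 123, 698]) {
  cube([19, 376, 665]);
  translate([492, 0, 0]) cube([19, 376, 665]);
  translate([19, 0, 0]) cube([473, 376, 19]);
  translate([19, 0, 252]) cube([473, 376, 19]);
  translate([19, 0, 504]) cube([473, 376, 19]);
}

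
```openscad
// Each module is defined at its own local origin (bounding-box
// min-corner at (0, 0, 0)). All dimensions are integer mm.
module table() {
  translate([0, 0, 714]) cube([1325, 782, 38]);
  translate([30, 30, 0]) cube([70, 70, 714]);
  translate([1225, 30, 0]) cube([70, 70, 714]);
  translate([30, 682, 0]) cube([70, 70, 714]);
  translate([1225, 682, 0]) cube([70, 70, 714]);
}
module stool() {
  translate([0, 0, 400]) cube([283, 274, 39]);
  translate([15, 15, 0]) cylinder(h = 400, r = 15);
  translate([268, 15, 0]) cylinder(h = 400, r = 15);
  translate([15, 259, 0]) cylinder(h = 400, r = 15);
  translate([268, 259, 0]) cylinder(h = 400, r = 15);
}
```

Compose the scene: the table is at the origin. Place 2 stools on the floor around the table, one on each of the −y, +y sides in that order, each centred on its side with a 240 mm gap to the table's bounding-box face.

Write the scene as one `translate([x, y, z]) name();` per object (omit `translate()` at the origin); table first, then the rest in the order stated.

table();
translate([521, -514, 0]) stool();
translate([521, 1022, 0]) stool();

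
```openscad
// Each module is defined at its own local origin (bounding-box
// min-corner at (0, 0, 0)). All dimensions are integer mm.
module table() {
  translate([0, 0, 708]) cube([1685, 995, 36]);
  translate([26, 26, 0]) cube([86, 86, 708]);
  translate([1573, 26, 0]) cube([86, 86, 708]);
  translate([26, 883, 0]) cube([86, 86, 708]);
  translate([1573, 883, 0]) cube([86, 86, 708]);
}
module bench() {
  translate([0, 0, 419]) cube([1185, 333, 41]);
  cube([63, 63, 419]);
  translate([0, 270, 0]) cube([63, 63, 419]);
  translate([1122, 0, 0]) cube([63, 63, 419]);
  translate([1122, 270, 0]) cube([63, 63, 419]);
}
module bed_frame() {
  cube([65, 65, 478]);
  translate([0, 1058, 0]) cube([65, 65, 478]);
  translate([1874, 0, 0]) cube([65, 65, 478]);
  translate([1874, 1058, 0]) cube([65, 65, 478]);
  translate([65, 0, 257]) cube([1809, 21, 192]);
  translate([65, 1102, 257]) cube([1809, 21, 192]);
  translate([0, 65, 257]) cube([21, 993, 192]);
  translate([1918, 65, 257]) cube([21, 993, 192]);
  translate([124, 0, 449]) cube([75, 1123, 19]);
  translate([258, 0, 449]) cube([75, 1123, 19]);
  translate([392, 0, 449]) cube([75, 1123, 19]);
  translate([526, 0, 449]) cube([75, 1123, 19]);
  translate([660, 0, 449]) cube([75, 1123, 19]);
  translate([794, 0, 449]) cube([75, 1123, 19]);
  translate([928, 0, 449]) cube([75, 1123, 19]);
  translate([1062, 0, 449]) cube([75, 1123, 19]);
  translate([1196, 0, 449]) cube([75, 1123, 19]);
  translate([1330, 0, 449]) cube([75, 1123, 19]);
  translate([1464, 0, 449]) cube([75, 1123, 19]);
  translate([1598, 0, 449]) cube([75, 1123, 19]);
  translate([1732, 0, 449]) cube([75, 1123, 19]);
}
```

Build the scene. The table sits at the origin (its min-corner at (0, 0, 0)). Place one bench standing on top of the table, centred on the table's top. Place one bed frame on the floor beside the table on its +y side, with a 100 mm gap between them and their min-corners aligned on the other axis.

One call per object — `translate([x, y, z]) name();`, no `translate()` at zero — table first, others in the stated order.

table();
translate([250, 331, 744]) bench();
translate([0, 1095, 0]) bed_frame();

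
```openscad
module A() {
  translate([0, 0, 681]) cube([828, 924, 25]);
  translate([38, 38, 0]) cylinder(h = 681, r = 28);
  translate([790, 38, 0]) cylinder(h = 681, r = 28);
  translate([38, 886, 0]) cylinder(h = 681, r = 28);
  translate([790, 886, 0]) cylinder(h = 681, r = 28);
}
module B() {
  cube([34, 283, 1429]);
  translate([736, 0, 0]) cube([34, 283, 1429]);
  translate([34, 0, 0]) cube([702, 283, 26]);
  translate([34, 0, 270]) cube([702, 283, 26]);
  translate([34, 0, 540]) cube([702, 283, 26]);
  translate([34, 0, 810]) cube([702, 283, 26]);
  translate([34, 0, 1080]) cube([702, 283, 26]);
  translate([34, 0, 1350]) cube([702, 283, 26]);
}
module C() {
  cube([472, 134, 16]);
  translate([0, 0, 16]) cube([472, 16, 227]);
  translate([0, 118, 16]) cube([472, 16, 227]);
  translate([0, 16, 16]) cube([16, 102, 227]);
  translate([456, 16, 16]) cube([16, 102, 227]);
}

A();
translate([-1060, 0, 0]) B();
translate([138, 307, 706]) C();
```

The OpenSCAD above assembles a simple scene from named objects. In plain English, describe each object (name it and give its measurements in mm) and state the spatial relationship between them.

A is a table: top 828 mm (x) × 924 mm (y), 25 mm thick, upper face at z = 706 mm, on four round legs of 56 mm diameter, each leg's bounding box inset 10 mm from the nearest pair of top edges, running from z = 0 to the bottom of the top.

B is a bookshelf 770 mm wide overall, 283 mm deep and 1429 mm tall. The two sides are 34 mm thick vertical panels. 6 horizontal shelves of 26 mm thickness span between the inner faces of the sides; the lowest shelf sits on the floor and shelves are stacked with a clear vertical gap of 244 mm between each pair.

C is an open storage box with external size 472×134×243 mm and wall thickness 16 mm (the base is also 16 mm thick). The base covers the whole footprint; the four walls stand on the base, with the y-facing walls full-width and the x-facing walls fitting between their inner faces.

The bookshelf is on the floor beside the table on its −x side. The open box is on top of the table.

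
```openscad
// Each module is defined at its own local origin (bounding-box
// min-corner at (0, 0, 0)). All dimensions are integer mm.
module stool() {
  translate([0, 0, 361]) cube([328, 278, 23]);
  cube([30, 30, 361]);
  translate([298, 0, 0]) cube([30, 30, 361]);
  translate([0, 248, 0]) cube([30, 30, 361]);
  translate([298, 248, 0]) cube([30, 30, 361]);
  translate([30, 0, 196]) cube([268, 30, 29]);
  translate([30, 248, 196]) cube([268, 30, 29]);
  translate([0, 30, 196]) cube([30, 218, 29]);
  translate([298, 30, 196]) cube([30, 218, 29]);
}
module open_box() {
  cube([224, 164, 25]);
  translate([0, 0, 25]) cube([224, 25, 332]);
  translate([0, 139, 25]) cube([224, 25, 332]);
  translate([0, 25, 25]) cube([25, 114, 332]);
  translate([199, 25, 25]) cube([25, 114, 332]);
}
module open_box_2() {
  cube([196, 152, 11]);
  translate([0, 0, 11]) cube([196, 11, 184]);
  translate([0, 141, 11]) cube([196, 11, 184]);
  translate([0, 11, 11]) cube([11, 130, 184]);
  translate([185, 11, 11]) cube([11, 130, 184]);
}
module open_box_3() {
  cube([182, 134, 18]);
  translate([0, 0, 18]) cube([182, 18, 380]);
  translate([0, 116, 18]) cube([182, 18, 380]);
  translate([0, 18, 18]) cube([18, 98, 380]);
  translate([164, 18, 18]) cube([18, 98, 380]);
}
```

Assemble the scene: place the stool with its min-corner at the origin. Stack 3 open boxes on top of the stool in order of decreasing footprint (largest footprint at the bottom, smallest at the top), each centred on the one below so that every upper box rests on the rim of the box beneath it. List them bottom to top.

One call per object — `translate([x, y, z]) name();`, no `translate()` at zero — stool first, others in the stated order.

stool();
translate([52, 57, 384]) open_box();
translate([66, 63, 741]) open_box_2();
translate([73, 72, 936]) open_box_3();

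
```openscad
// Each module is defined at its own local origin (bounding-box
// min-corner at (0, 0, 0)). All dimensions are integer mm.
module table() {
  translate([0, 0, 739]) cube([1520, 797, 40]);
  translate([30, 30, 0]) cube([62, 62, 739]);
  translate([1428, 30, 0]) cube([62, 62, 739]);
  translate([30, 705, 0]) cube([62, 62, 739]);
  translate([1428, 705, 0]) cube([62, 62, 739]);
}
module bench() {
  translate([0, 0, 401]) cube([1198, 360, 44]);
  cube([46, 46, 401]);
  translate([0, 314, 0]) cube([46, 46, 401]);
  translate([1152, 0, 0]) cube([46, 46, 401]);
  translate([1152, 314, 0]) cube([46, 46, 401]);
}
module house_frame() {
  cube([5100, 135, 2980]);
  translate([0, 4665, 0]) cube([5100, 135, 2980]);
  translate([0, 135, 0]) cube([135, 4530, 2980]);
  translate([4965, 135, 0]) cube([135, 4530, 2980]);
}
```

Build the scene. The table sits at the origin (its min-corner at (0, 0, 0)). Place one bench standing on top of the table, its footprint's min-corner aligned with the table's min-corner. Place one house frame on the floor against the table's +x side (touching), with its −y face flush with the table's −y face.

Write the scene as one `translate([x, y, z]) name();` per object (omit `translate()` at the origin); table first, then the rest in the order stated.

table();
translate([0, 0, 779]) bench();
translate([1520, 0, 0]) house_frame();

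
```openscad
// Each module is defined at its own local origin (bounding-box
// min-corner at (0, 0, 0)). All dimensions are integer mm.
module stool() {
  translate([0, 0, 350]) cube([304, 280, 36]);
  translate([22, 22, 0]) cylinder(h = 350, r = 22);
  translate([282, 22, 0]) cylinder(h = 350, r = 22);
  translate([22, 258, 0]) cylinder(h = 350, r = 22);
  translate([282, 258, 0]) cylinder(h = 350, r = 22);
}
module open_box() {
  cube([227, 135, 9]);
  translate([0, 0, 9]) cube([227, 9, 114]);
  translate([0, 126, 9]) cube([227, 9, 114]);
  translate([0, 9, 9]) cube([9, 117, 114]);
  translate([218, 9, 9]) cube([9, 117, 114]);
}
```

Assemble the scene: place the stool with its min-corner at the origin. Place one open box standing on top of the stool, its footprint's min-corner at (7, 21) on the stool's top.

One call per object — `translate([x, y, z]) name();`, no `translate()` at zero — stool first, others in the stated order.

stool();
translate([7, 21, 386]) open_box();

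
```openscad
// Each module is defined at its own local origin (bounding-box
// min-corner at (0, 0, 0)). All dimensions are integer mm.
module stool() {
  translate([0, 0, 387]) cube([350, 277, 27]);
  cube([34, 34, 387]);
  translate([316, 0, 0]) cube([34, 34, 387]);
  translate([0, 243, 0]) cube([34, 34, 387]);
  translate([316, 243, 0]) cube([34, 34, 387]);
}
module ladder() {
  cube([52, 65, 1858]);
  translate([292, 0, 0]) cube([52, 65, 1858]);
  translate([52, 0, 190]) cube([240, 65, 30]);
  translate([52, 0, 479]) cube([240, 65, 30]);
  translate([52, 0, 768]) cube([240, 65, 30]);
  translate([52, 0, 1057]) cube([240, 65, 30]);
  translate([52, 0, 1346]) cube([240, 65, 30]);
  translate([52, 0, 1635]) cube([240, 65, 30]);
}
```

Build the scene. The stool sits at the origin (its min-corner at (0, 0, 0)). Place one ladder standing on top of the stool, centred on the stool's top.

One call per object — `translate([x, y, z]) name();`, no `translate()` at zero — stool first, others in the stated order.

stool();
translate([3, 106, 414]) ladder();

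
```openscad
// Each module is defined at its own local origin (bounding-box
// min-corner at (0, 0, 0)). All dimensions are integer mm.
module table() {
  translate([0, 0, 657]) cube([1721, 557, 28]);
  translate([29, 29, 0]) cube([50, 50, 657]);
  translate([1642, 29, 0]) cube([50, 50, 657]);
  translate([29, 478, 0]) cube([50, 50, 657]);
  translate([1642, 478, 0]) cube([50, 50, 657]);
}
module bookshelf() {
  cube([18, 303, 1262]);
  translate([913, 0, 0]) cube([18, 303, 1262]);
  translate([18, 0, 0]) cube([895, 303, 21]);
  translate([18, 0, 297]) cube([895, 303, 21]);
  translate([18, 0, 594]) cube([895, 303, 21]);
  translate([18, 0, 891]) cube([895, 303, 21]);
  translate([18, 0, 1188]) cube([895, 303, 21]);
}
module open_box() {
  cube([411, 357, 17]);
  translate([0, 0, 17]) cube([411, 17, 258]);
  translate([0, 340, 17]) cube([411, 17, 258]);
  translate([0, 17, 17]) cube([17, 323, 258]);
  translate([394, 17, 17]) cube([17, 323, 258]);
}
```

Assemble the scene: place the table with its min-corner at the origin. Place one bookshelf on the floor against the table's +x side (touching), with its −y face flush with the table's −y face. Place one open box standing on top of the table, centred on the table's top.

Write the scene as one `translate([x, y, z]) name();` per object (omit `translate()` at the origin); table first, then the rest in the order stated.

table();
translate([1721, 0, 0]) bookshelf();
translate([655, 100, 685]) open_box();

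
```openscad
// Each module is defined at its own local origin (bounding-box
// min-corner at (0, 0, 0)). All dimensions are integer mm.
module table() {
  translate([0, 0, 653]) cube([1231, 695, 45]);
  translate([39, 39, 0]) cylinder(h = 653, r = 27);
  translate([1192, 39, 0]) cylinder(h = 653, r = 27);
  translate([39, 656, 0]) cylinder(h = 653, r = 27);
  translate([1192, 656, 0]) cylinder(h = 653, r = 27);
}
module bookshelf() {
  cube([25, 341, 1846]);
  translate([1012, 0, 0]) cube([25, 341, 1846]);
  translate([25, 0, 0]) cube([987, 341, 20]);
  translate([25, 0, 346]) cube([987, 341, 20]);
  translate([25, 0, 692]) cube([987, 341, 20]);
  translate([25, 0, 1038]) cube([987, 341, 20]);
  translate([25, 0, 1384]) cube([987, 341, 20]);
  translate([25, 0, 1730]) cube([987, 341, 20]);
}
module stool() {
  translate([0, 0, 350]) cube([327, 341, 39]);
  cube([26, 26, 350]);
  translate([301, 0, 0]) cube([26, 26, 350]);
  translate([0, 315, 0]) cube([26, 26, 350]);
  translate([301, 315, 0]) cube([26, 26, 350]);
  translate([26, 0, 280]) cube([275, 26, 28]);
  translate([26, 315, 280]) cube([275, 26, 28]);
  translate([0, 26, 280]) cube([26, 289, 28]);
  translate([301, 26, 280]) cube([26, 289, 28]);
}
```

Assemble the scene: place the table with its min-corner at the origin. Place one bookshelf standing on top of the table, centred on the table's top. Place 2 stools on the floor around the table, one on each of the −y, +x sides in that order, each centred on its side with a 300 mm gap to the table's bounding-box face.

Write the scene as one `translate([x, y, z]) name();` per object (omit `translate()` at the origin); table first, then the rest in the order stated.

table();
translate([97, 177, 698]) bookshelf();
translate([452, -641, 0]) stool();
translate([1531, 177, 0]) stool();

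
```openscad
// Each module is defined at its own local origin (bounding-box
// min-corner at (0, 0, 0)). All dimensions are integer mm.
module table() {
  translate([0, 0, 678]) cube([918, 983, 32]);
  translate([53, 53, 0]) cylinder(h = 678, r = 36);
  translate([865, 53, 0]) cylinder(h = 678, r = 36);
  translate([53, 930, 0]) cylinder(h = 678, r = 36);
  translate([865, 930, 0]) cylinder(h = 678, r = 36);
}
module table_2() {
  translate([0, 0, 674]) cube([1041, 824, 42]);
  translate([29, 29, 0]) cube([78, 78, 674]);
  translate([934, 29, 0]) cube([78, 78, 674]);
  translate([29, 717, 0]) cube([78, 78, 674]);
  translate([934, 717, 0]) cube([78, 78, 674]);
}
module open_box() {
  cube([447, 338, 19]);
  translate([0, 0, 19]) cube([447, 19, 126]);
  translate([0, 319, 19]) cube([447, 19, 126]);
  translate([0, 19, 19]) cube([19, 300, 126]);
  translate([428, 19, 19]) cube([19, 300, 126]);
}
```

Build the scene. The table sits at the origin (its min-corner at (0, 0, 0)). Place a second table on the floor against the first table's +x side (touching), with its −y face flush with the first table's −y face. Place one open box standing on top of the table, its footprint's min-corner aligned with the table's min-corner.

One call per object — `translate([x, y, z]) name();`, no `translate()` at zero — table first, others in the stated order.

table();
translate([918, 0, 0]) table_2();
translate([0, 0, 710]) open_box();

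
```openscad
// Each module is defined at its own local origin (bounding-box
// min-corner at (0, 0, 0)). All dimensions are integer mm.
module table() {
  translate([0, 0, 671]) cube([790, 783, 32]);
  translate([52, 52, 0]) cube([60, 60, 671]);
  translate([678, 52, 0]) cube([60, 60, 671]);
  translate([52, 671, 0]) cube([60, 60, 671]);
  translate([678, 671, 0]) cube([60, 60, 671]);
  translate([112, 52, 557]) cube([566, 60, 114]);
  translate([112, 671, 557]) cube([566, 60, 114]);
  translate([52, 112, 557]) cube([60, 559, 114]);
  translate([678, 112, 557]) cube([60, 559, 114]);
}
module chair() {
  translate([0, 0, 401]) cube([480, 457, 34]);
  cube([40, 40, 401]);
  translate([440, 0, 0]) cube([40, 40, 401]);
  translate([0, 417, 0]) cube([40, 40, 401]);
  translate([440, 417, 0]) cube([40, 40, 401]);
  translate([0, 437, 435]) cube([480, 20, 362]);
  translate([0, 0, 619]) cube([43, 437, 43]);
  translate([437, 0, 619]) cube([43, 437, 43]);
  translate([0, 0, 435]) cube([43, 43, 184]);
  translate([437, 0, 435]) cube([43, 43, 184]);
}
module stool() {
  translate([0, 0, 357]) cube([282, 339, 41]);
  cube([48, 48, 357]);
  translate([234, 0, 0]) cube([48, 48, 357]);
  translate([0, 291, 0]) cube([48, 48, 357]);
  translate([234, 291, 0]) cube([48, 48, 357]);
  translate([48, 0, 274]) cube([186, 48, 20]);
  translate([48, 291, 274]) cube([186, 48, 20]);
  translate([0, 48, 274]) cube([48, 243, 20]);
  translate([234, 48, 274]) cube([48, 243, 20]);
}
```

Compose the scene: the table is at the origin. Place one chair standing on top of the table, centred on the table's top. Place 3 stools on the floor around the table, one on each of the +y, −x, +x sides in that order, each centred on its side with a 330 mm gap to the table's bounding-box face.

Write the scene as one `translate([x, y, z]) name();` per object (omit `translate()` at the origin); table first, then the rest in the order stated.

table();
translate([155, 163, 703]) chair();
translate([254, 1113, 0]) stool();
translate([-612, 222, 0]) stool();
translate([1120, 222, 0]) stool();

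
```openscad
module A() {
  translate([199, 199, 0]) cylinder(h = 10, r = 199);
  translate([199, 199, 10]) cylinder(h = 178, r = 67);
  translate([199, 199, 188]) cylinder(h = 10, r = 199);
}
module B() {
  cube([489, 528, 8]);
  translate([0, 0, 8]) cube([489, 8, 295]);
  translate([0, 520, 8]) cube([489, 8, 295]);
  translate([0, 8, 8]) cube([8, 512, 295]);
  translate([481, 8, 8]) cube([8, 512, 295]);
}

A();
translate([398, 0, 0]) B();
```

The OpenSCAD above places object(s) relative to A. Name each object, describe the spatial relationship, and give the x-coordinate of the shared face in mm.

A is a spool. B is an open box. The open box is against the spool's +x side, with their −y faces flush. The x-coordinate of the shared face is 398 mm.

The spool's +x face and the open box's −x face are both at x = 398 mm.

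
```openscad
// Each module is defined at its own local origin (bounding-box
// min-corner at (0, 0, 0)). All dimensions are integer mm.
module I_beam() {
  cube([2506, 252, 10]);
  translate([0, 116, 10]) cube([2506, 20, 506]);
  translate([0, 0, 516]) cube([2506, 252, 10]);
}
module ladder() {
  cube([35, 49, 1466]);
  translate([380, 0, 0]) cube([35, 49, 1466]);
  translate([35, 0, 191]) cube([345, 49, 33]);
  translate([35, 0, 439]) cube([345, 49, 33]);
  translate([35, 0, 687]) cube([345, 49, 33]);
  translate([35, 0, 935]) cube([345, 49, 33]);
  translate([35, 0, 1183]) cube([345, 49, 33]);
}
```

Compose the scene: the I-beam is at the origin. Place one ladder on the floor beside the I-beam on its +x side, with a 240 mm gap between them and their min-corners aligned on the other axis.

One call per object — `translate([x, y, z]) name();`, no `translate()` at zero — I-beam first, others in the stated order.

I_beam();
translate([2746, 0, 0]) ladder();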